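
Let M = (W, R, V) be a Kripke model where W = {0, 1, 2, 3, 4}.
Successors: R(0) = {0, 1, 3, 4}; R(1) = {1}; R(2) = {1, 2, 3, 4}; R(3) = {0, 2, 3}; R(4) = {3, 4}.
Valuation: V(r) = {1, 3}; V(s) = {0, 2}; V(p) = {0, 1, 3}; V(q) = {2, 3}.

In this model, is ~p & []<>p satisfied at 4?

At 4: ~p is true, []<>p is true, so ~p & []<>p is true.
  At 4: []<>p requires <>p at every successor {3, 4}.
      At 3: <>p requires p at some successor in {0, 2, 3}.
        p holds at 0, so <>p is true at 3.
      At 4: <>p requires p at some successor in {3, 4}.
        p holds at 3, so <>p is true at 4.
  So []<>p is true at 4.

Yes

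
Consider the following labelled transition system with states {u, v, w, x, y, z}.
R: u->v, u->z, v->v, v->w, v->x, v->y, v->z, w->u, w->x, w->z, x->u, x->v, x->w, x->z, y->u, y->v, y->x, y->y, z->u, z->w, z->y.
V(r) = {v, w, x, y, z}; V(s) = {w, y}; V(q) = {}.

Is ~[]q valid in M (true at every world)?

Yes

Let φ = ~[]q. Evaluate φ at each world:
  u (successors {v, z}): φ is true.
  v (successors {v, w, x, y, z}): φ is true.
  w (successors {u, x, z}): φ is true.
  x (successors {u, v, w, z}): φ is true.
  y (successors {u, v, x, y}): φ is true.
  z (successors {u, w, y}): φ is true.
For instance, at x:
  At x: []q is false, so ~[]q is true.
    At x: []q requires q at every successor {u, v, w, z}.
      q fails at u, so []q is false at x.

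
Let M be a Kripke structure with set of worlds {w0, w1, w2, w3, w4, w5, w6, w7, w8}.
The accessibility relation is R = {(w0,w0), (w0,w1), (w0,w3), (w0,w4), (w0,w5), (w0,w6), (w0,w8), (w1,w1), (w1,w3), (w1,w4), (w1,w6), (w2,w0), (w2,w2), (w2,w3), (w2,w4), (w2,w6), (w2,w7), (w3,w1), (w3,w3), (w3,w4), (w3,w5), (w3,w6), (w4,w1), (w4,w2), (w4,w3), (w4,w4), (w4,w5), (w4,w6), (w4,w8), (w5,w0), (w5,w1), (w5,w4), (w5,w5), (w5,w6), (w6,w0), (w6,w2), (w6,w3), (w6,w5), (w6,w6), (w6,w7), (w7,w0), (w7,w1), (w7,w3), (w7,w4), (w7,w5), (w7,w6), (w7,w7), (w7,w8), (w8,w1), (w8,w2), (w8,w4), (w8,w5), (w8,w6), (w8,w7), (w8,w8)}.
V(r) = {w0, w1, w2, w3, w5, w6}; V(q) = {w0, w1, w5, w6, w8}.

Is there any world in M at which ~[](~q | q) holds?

Recall that []ψ holds at a world iff ψ holds at every accessible world, and <>ψ holds iff ψ holds at some accessible world.
Let φ = ~[](~q | q). Evaluate φ at each world:
  w0 (successors {w0, w1, w3, w4, w5, w6, w8}): φ is false.
  w1 (successors {w1, w3, w4, w6}): φ is false.
  w2 (successors {w0, w2, w3, w4, w6, w7}): φ is false.
  w3 (successors {w1, w3, w4, w5, w6}): φ is false.
  w4 (successors {w1, w2, w3, w4, w5, w6, w8}): φ is false.
  w5 (successors {w0, w1, w4, w5, w6}): φ is false.
  w6 (successors {w0, w2, w3, w5, w6, w7}): φ is false.
  w7 (successors {w0, w1, w3, w4, w5, w6, w7, w8}): φ is false.
  w8 (successors {w1, w2, w4, w5, w6, w7, w8}): φ is false.
For instance, at w6:
  At w6: [](~q | q) is true, so ~[](~q | q) is false.
    At w6: [](~q | q) requires ~q | q at every successor {w0, w2, w3, w5, w6, w7}.
      At w0: ~q | q is true.
      At w2: ~q | q is true.
      At w3: ~q | q is true.
      At w5: ~q | q is true.
      At w6: ~q | q is true.
      At w7: ~q | q is true.
    So [](~q | q) is true at w6.

No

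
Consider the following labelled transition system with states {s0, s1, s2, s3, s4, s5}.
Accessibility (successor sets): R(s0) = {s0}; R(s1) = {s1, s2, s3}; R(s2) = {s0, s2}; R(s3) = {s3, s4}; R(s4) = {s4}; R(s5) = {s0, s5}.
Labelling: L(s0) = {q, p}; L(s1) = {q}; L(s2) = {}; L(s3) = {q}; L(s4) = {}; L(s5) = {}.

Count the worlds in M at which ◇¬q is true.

5

Let φ = ◇¬q. Evaluate φ at each world:
  s0 (successors {s0}): φ is false.
  s1 (successors {s1, s2, s3}): φ is true.
  s2 (successors {s0, s2}): φ is true.
  s3 (successors {s3, s4}): φ is true.
  s4 (successors {s4}): φ is true.
  s5 (successors {s0, s5}): φ is true.
For instance, at s3:
  At s3: ◇¬q requires ¬q at some successor in {s3, s4}.
    ¬q holds at s4, so ◇¬q is true at s3.
Satisfying worlds: {s1, s2, s3, s4, s5}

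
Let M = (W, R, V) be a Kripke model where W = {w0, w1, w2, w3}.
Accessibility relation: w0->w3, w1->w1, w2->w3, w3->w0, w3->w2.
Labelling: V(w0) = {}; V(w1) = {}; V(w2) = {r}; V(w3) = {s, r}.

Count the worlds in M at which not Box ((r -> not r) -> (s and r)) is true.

Let φ = not Box ((r -> not r) -> (s and r)). Evaluate φ at each world:
  w0 (successors {w3}): φ is false.
  w1 (successors {w1}): φ is true.
  w2 (successors {w3}): φ is false.
  w3 (successors {w0, w2}): φ is true.
For instance, at w2:
  At w2: Box ((r -> not r) -> (s and r)) is true, so not Box ((r -> not r) -> (s and r)) is false.
    At w2: Box ((r -> not r) -> (s and r)) requires (r -> not r) -> (s and r) at every successor {w3}.
      At w3: (r -> not r) -> (s and r) is true.
    So Box ((r -> not r) -> (s and r)) is true at w2.
Satisfying worlds: {w1, w3}

2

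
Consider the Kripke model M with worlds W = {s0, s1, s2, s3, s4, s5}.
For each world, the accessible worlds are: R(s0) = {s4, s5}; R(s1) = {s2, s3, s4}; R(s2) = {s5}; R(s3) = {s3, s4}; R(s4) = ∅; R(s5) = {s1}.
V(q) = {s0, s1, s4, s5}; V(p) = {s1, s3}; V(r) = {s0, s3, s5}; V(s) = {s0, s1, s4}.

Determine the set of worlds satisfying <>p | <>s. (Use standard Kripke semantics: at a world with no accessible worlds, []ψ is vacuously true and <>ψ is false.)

Let φ = <>p | <>s. Evaluate φ at each world:
  s0 (successors {s4, s5}): φ is true.
  s1 (successors {s2, s3, s4}): φ is true.
  s2 (successors {s5}): φ is false.
  s3 (successors {s3, s4}): φ is true.
  s4 (successors ∅): φ is false.
  s5 (successors {s1}): φ is true.
For instance, at s5:
  At s5: <>p is true, <>s is true, so <>p | <>s is true.
    At s5: <>p requires p at some successor in {s1}.
      p holds at s1, so <>p is true at s5.
    At s5: <>s requires s at some successor in {s1}.
      s holds at s1, so <>s is true at s5.
Satisfying worlds: {s0, s1, s3, s5}

s0, s1, s3, s5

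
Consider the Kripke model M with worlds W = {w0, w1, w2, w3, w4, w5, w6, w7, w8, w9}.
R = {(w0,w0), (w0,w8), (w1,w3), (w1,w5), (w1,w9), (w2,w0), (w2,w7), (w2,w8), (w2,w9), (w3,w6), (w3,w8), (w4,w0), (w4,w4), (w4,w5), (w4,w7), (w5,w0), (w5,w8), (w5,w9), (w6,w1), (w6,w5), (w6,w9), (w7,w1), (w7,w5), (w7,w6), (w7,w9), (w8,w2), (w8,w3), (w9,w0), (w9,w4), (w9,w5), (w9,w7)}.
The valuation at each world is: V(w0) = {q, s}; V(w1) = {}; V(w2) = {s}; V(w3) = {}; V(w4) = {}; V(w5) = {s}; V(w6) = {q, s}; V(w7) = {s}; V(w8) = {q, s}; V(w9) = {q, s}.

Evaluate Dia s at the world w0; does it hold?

Recall that Dia ψ holds at a world iff ψ holds at some accessible world.
At w0: Dia s requires s at some successor in {w0, w8}.
  s holds at w0, so Dia s is true at w0.

Yes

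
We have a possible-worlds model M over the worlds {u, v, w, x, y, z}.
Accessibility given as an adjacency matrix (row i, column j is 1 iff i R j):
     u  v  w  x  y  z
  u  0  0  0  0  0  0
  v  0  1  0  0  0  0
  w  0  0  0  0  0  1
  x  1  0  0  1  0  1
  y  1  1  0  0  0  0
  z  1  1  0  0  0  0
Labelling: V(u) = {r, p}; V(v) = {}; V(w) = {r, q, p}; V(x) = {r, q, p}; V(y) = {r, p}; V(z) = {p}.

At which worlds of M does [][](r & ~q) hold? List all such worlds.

Let φ = [][](r & ~q). Evaluate φ at each world:
  u (successors ∅): φ is true.
  v (successors {v}): φ is false.
  w (successors {z}): φ is false.
  x (successors {u, x, z}): φ is false.
  y (successors {u, v}): φ is false.
  z (successors {u, v}): φ is false.
For instance, at x:
  At x: [][](r & ~q) requires [](r & ~q) at every successor {u, x, z}.
    [](r & ~q) fails at x, so [][](r & ~q) is false at x.
      At x: [](r & ~q) requires r & ~q at every successor {u, x, z}.
        r & ~q fails at x, so [](r & ~q) is false at x.
Satisfying worlds: {u}

u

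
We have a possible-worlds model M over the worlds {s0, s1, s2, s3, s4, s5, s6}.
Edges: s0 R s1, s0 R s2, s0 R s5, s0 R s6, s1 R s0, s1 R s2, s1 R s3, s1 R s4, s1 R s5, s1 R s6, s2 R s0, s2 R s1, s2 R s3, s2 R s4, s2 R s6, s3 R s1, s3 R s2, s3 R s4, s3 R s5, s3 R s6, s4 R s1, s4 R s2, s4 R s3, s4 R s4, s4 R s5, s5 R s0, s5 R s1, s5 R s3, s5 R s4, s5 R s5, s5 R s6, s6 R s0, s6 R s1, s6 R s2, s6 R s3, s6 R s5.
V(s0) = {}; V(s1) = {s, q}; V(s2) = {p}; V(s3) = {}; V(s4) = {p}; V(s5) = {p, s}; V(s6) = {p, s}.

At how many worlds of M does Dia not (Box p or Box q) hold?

Let φ = Dia not (Box p or Box q). Evaluate φ at each world:
  s0 (successors {s1, s2, s5, s6}): φ is true.
  s1 (successors {s0, s2, s3, s4, s5, s6}): φ is true.
  s2 (successors {s0, s1, s3, s4, s6}): φ is true.
  s3 (successors {s1, s2, s4, s5, s6}): φ is true.
  s4 (successors {s1, s2, s3, s4, s5}): φ is true.
  s5 (successors {s0, s1, s3, s4, s5, s6}): φ is true.
  s6 (successors {s0, s1, s2, s3, s5}): φ is true.
For instance, at s6:
  At s6: Dia not (Box p or Box q) requires not (Box p or Box q) at some successor in {s0, s1, s2, s3, s5}.
    not (Box p or Box q) holds at s0, so Dia not (Box p or Box q) is true at s6.
      At s0: Box p or Box q is false, so not (Box p or Box q) is true.
Satisfying worlds: {s0, s1, s2, s3, s4, s5, s6}

7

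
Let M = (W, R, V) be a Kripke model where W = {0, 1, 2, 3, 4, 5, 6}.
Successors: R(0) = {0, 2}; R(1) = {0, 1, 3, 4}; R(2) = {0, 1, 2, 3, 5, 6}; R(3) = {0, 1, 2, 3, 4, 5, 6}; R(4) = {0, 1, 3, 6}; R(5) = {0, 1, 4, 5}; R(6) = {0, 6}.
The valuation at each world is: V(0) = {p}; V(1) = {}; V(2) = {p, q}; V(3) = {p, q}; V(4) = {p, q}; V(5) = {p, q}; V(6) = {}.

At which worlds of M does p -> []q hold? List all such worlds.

1, 6

Let φ = p -> []q. Evaluate φ at each world:
  0 (successors {0, 2}): φ is false.
  1 (successors {0, 1, 3, 4}): φ is true.
  2 (successors {0, 1, 2, 3, 5, 6}): φ is false.
  3 (successors {0, 1, 2, 3, 4, 5, 6}): φ is false.
  4 (successors {0, 1, 3, 6}): φ is false.
  5 (successors {0, 1, 4, 5}): φ is false.
  6 (successors {0, 6}): φ is true.
For instance, at 3:
  At 3: p is true, []q is false, so p -> []q is false.
    At 3: []q requires q at every successor {0, 1, 2, 3, 4, 5, 6}.
      q fails at 0, so []q is false at 3.
Satisfying worlds: {1, 6}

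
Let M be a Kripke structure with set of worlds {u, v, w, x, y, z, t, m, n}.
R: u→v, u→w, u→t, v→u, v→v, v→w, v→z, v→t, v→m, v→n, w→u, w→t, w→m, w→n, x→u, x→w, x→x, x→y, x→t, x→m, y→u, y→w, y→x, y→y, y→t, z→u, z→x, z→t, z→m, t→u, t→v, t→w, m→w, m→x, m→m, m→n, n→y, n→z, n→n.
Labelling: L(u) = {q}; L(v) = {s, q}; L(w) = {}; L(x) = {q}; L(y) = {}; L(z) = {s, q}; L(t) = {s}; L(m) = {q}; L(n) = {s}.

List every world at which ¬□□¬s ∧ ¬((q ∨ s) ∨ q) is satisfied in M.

Recall that □ψ holds at a world iff ψ holds at every accessible world, and ◇ψ holds iff ψ holds at some accessible world.
Let φ = ¬□□¬s ∧ ¬((q ∨ s) ∨ q). Evaluate φ at each world:
  u (successors {v, w, t}): φ is false.
  v (successors {u, v, w, z, t, m, n}): φ is false.
  w (successors {u, t, m, n}): φ is true.
  x (successors {u, w, x, y, t, m}): φ is false.
  y (successors {u, w, x, y, t}): φ is true.
  z (successors {u, x, t, m}): φ is false.
  t (successors {u, v, w}): φ is false.
  m (successors {w, x, m, n}): φ is false.
  n (successors {y, z, n}): φ is false.
For instance, at y:
  At y: ¬□□¬s is true, ¬((q ∨ s) ∨ q) is true, so ¬□□¬s ∧ ¬((q ∨ s) ∨ q) is true.
    At y: □□¬s is false, so ¬□□¬s is true.
      At y: □□¬s requires □¬s at every successor {u, w, x, y, t}.
        □¬s fails at u, so □□¬s is false at y.
Satisfying worlds: {w, y}

w, y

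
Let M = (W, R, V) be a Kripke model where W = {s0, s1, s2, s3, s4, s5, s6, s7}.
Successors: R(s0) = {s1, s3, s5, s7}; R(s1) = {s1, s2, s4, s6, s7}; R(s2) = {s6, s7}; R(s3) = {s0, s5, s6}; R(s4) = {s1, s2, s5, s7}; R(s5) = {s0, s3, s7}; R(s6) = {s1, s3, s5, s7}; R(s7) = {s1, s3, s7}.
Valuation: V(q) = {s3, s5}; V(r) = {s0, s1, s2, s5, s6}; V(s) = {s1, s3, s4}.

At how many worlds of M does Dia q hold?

Recall that Dia ψ holds at a world iff ψ holds at some accessible world.
Let φ = Dia q. Evaluate φ at each world:
  s0 (successors {s1, s3, s5, s7}): φ is true.
  s1 (successors {s1, s2, s4, s6, s7}): φ is false.
  s2 (successors {s6, s7}): φ is false.
  s3 (successors {s0, s5, s6}): φ is true.
  s4 (successors {s1, s2, s5, s7}): φ is true.
  s5 (successors {s0, s3, s7}): φ is true.
  s6 (successors {s1, s3, s5, s7}): φ is true.
  s7 (successors {s1, s3, s7}): φ is true.
For instance, at s5:
  At s5: Dia q requires q at some successor in {s0, s3, s7}.
    q holds at s3, so Dia q is true at s5.
Satisfying worlds: {s0, s3, s4, s5, s6, s7}

6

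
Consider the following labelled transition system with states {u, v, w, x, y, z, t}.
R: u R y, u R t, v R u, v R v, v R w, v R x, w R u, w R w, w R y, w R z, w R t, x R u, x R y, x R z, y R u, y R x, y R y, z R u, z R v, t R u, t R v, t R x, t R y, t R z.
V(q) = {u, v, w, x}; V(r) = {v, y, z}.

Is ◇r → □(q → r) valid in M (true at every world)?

No

Let φ = ◇r → □(q → r). Evaluate φ at each world:
  u (successors {y, t}): φ is true.
  v (successors {u, v, w, x}): φ is false.
  w (successors {u, w, y, z, t}): φ is false.
  x (successors {u, y, z}): φ is false.
  y (successors {u, x, y}): φ is false.
  z (successors {u, v}): φ is false.
  t (successors {u, v, x, y, z}): φ is false.
Detail at v (counterexample):
  At v: ◇r is true, □(q → r) is false, so ◇r → □(q → r) is false.
    At v: ◇r requires r at some successor in {u, v, w, x}.
      r holds at v, so ◇r is true at v.
    At v: □(q → r) requires q → r at every successor {u, v, w, x}.
      q → r fails at u, so □(q → r) is false at v.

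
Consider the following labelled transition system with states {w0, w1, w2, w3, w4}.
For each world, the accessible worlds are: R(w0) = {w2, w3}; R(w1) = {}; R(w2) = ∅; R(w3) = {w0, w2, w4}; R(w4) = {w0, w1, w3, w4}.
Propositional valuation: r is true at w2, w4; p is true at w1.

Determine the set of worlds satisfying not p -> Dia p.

Let φ = not p -> Dia p. Evaluate φ at each world:
  w0 (successors {w2, w3}): φ is false.
  w1 (successors ∅): φ is true.
  w2 (successors ∅): φ is false.
  w3 (successors {w0, w2, w4}): φ is false.
  w4 (successors {w0, w1, w3, w4}): φ is true.
For instance, at w4:
  At w4: not p is true, Dia p is true, so not p -> Dia p is true.
    At w4: Dia p requires p at some successor in {w0, w1, w3, w4}.
      p holds at w1, so Dia p is true at w4.
Satisfying worlds: {w1, w4}

w1, w4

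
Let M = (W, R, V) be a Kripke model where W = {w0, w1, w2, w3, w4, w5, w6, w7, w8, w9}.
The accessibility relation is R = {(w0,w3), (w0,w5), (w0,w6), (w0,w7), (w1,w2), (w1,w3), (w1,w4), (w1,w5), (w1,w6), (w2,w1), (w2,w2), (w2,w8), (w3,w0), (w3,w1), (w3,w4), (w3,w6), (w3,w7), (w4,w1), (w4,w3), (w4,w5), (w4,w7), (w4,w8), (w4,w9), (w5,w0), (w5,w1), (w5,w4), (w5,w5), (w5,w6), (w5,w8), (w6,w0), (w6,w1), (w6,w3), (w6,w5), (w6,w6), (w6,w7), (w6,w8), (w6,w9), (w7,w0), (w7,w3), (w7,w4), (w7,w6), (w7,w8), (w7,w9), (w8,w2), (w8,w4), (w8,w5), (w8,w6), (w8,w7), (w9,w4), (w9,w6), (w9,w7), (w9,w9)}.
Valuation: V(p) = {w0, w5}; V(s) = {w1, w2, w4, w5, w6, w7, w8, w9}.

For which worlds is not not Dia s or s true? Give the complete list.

Recall that Dia ψ holds at a world iff ψ holds at some accessible world.
Let φ = not not Dia s or s. Evaluate φ at each world:
  w0 (successors {w3, w5, w6, w7}): φ is true.
  w1 (successors {w2, w3, w4, w5, w6}): φ is true.
  w2 (successors {w1, w2, w8}): φ is true.
  w3 (successors {w0, w1, w4, w6, w7}): φ is true.
  w4 (successors {w1, w3, w5, w7, w8, w9}): φ is true.
  w5 (successors {w0, w1, w4, w5, w6, w8}): φ is true.
  w6 (successors {w0, w1, w3, w5, w6, w7, w8, w9}): φ is true.
  w7 (successors {w0, w3, w4, w6, w8, w9}): φ is true.
  w8 (successors {w2, w4, w5, w6, w7}): φ is true.
  w9 (successors {w4, w6, w7, w9}): φ is true.
For instance, at w3:
  At w3: not not Dia s is true, s is false, so not not Dia s or s is true.
    At w3: not Dia s is false, so not not Dia s is true.
      At w3: Dia s is true, so not Dia s is false.
Satisfying worlds: {w0, w1, w2, w3, w4, w5, w6, w7, w8, w9}

w0, w1, w2, w3, w4, w5, w6, w7, w8, w9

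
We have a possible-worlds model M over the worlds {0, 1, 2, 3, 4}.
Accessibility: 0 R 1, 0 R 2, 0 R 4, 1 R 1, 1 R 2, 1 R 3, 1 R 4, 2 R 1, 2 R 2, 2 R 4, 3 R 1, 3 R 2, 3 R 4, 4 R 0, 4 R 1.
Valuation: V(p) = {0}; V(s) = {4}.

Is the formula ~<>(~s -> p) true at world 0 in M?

No

Recall that <>ψ holds at a world iff ψ holds at some accessible world.
At 0: <>(~s -> p) is true, so ~<>(~s -> p) is false.
  At 0: <>(~s -> p) requires ~s -> p at some successor in {1, 2, 4}.
    ~s -> p holds at 4, so <>(~s -> p) is true at 0.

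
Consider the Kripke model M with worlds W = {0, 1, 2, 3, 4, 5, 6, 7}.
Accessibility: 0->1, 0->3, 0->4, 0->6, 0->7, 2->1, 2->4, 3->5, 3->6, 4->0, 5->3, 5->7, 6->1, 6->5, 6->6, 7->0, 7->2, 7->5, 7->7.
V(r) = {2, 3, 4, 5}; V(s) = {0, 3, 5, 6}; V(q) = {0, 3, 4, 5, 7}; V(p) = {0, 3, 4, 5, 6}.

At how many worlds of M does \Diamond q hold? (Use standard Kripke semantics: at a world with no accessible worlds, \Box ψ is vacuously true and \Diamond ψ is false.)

7

Let φ = \Diamond q. Evaluate φ at each world:
  0 (successors {1, 3, 4, 6, 7}): φ is true.
  1 (successors ∅): φ is false.
  2 (successors {1, 4}): φ is true.
  3 (successors {5, 6}): φ is true.
  4 (successors {0}): φ is true.
  5 (successors {3, 7}): φ is true.
  6 (successors {1, 5, 6}): φ is true.
  7 (successors {0, 2, 5, 7}): φ is true.
For instance, at 5:
  At 5: \Diamond q requires q at some successor in {3, 7}.
    q holds at 3, so \Diamond q is true at 5.
Satisfying worlds: {0, 2, 3, 4, 5, 6, 7}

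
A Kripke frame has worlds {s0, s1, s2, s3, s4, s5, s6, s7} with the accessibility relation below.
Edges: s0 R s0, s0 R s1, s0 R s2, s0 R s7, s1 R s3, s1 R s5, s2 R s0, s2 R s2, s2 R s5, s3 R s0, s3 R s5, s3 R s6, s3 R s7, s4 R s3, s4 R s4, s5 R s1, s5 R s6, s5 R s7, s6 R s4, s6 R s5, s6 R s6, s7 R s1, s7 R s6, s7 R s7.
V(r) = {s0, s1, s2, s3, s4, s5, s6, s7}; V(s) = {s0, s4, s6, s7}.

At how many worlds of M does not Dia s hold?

Let φ = not Dia s. Evaluate φ at each world:
  s0 (successors {s0, s1, s2, s7}): φ is false.
  s1 (successors {s3, s5}): φ is true.
  s2 (successors {s0, s2, s5}): φ is false.
  s3 (successors {s0, s5, s6, s7}): φ is false.
  s4 (successors {s3, s4}): φ is false.
  s5 (successors {s1, s6, s7}): φ is false.
  s6 (successors {s4, s5, s6}): φ is false.
  s7 (successors {s1, s6, s7}): φ is false.
For instance, at s2:
  At s2: Dia s is true, so not Dia s is false.
    At s2: Dia s requires s at some successor in {s0, s2, s5}.
      s holds at s0, so Dia s is true at s2.
Satisfying worlds: {s1}

1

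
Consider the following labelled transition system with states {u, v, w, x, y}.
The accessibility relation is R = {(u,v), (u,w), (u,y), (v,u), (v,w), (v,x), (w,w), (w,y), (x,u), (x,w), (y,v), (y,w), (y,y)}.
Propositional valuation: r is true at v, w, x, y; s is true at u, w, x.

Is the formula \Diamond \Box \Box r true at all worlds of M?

Yes

Recall that \Box ψ holds at a world iff ψ holds at every accessible world, and \Diamond ψ holds iff ψ holds at some accessible world.
Let φ = \Diamond \Box \Box r. Evaluate φ at each world:
  u (successors {v, w, y}): φ is true.
  v (successors {u, w, x}): φ is true.
  w (successors {w, y}): φ is true.
  x (successors {u, w}): φ is true.
  y (successors {v, w, y}): φ is true.
For instance, at w:
  At w: \Diamond \Box \Box r requires \Box \Box r at some successor in {w, y}.
    \Box \Box r holds at w, so \Diamond \Box \Box r is true at w.
      At w: \Box \Box r requires \Box r at every successor {w, y}.
        At w: \Box r is true.
        At y: \Box r is true.
      So \Box \Box r is true at w.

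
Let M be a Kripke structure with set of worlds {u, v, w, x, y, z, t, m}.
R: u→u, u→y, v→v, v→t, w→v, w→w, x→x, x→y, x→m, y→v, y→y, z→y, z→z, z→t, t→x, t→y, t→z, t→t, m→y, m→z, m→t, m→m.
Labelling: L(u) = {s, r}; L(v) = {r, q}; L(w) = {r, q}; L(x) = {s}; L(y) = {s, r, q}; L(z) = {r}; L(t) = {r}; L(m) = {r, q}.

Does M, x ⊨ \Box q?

No

Recall that \Box ψ holds at a world iff ψ holds at every accessible world, and \Diamond ψ holds iff ψ holds at some accessible world.
At x: \Box q requires q at every successor {x, y, m}.
  q fails at x, so \Box q is false at x.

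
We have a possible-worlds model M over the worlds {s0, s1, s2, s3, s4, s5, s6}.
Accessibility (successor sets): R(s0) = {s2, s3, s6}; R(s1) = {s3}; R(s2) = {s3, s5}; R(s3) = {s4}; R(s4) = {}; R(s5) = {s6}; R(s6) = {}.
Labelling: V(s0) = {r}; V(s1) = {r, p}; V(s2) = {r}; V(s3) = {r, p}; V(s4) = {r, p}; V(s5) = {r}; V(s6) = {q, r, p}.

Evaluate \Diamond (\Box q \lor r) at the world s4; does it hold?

No

At s4: no accessible worlds, so \Diamond (\Box q \lor r) is false.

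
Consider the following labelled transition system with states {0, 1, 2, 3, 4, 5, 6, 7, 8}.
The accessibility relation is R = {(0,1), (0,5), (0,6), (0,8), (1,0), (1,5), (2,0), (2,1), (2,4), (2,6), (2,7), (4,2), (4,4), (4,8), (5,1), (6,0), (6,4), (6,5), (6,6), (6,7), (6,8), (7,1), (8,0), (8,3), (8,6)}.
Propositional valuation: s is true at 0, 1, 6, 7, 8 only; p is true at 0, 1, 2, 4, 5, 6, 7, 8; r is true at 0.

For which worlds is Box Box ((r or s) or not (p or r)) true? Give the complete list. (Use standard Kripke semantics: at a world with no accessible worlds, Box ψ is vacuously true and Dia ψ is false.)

3

Let φ = Box Box ((r or s) or not (p or r)). Evaluate φ at each world:
  0 (successors {1, 5, 6, 8}): φ is false.
  1 (successors {0, 5}): φ is false.
  2 (successors {0, 1, 4, 6, 7}): φ is false.
  3 (successors ∅): φ is true.
  4 (successors {2, 4, 8}): φ is false.
  5 (successors {1}): φ is false.
  6 (successors {0, 4, 5, 6, 7, 8}): φ is false.
  7 (successors {1}): φ is false.
  8 (successors {0, 3, 6}): φ is false.
For instance, at 7:
  At 7: Box Box ((r or s) or not (p or r)) requires Box ((r or s) or not (p or r)) at every successor {1}.
    Box ((r or s) or not (p or r)) fails at 1, so Box Box ((r or s) or not (p or r)) is false at 7.
      At 1: Box ((r or s) or not (p or r)) requires (r or s) or not (p or r) at every successor {0, 5}.
        (r or s) or not (p or r) fails at 5, so Box ((r or s) or not (p or r)) is false at 1.
Satisfying worlds: {3}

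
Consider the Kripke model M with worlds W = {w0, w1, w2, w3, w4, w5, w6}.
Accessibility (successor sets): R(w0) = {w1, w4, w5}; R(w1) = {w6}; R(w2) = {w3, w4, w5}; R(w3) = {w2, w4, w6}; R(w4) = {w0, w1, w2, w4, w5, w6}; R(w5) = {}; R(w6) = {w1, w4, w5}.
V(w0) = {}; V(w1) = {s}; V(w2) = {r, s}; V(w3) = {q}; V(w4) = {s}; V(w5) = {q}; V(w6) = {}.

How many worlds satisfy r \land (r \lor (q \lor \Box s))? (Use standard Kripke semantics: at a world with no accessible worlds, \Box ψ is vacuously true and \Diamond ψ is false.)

1

Let φ = r \land (r \lor (q \lor \Box s)). Evaluate φ at each world:
  w0 (successors {w1, w4, w5}): φ is false.
  w1 (successors {w6}): φ is false.
  w2 (successors {w3, w4, w5}): φ is true.
  w3 (successors {w2, w4, w6}): φ is false.
  w4 (successors {w0, w1, w2, w4, w5, w6}): φ is false.
  w5 (successors ∅): φ is false.
  w6 (successors {w1, w4, w5}): φ is false.
For instance, at w6:
  At w6: r is false, r \lor (q \lor \Box s) is false, so r \land (r \lor (q \lor \Box s)) is false.
    At w6: r is false, q \lor \Box s is false, so r \lor (q \lor \Box s) is false.
      At w6: q is false, \Box s is false, so q \lor \Box s is false.
Satisfying worlds: {w2}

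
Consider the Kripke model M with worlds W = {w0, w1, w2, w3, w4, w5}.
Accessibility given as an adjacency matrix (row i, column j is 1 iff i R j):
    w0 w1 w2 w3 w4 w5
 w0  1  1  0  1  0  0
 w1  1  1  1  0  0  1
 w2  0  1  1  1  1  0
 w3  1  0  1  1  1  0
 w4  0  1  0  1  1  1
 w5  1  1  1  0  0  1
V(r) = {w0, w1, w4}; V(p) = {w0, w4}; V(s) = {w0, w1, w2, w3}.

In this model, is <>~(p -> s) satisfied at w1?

Recall that <>ψ holds at a world iff ψ holds at some accessible world.
At w1: <>~(p -> s) requires ~(p -> s) at some successor in {w0, w1, w2, w5}.
  At w0: ~(p -> s) is false.
  At w1: ~(p -> s) is false.
  At w2: ~(p -> s) is false.
  At w5: ~(p -> s) is false.
So <>~(p -> s) is false at w1.

No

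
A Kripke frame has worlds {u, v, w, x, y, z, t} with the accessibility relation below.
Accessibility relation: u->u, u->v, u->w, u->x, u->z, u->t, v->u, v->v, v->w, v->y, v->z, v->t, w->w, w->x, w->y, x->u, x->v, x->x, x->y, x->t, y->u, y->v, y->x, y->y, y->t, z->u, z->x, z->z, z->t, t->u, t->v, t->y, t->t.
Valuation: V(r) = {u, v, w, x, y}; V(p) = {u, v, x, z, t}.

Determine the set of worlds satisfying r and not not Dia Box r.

Let φ = r and not not Dia Box r. Evaluate φ at each world:
  u (successors {u, v, w, x, z, t}): φ is true.
  v (successors {u, v, w, y, z, t}): φ is true.
  w (successors {w, x, y}): φ is true.
  x (successors {u, v, x, y, t}): φ is false.
  y (successors {u, v, x, y, t}): φ is false.
  z (successors {u, x, z, t}): φ is false.
  t (successors {u, v, y, t}): φ is false.
For instance, at t:
  At t: r is false, not not Dia Box r is false, so r and not not Dia Box r is false.
    At t: not Dia Box r is true, so not not Dia Box r is false.
      At t: Dia Box r is false, so not Dia Box r is true.
Satisfying worlds: {u, v, w}

u, v, w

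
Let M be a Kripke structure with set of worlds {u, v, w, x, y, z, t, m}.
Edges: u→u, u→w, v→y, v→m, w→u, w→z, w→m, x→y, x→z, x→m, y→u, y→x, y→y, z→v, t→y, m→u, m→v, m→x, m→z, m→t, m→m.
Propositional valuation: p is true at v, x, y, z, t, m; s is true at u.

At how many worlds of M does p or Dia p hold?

7

Let φ = p or Dia p. Evaluate φ at each world:
  u (successors {u, w}): φ is false.
  v (successors {y, m}): φ is true.
  w (successors {u, z, m}): φ is true.
  x (successors {y, z, m}): φ is true.
  y (successors {u, x, y}): φ is true.
  z (successors {v}): φ is true.
  t (successors {y}): φ is true.
  m (successors {u, v, x, z, t, m}): φ is true.
For instance, at y:
  At y: p is true, Dia p is true, so p or Dia p is true.
    At y: Dia p requires p at some successor in {u, x, y}.
      p holds at x, so Dia p is true at y.
Satisfying worlds: {v, w, x, y, z, t, m}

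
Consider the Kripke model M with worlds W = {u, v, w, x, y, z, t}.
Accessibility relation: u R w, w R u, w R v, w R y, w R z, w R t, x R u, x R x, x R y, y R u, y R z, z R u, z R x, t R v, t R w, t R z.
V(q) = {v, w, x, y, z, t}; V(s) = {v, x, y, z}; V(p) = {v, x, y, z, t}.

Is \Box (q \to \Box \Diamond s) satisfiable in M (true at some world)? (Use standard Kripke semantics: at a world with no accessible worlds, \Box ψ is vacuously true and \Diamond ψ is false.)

Yes

Let φ = \Box (q \to \Box \Diamond s). Evaluate φ at each world:
  u (successors {w}): φ is false.
  v (successors ∅): φ is true.
  w (successors {u, v, y, z, t}): φ is false.
  x (successors {u, x, y}): φ is false.
  y (successors {u, z}): φ is false.
  z (successors {u, x}): φ is false.
  t (successors {v, w, z}): φ is false.
Detail at v (witness):
  At v: no accessible worlds, so \Box (q \to \Box \Diamond s) holds vacuously.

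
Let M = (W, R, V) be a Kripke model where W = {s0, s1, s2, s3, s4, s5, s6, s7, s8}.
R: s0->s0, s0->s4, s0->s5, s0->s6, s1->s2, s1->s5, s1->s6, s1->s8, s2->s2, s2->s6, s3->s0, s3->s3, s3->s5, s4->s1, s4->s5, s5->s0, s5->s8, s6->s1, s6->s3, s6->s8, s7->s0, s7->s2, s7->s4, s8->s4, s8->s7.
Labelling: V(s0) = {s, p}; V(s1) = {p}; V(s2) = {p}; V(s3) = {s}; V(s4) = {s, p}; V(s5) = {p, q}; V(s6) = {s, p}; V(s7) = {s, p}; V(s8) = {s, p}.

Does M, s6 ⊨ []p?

No

Recall that []ψ holds at a world iff ψ holds at every accessible world, and <>ψ holds iff ψ holds at some accessible world.
At s6: []p requires p at every successor {s1, s3, s8}.
  p fails at s3, so []p is false at s6.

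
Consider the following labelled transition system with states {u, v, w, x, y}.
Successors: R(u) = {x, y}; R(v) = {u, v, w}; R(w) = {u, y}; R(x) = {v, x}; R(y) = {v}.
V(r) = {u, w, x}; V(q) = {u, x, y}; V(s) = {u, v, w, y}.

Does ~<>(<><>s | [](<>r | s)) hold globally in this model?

No

Let φ = ~<>(<><>s | [](<>r | s)). Evaluate φ at each world:
  u (successors {x, y}): φ is false.
  v (successors {u, v, w}): φ is false.
  w (successors {u, y}): φ is false.
  x (successors {v, x}): φ is false.
  y (successors {v}): φ is false.
Detail at u (counterexample):
  At u: <>(<><>s | [](<>r | s)) is true, so ~<>(<><>s | [](<>r | s)) is false.
    At u: <>(<><>s | [](<>r | s)) requires <><>s | [](<>r | s) at some successor in {x, y}.
      <><>s | [](<>r | s) holds at x, so <>(<><>s | [](<>r | s)) is true at u.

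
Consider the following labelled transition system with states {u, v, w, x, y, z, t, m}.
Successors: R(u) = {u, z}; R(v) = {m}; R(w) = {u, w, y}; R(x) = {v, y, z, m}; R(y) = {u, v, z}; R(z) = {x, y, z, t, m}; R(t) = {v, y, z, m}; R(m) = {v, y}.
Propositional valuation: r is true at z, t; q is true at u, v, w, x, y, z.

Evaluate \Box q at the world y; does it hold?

Recall that \Box ψ holds at a world iff ψ holds at every accessible world, and \Diamond ψ holds iff ψ holds at some accessible world.
At y: \Box q requires q at every successor {u, v, z}.
  At u: q is true.
  At v: q is true.
  At z: q is true.
So \Box q is true at y.

Yes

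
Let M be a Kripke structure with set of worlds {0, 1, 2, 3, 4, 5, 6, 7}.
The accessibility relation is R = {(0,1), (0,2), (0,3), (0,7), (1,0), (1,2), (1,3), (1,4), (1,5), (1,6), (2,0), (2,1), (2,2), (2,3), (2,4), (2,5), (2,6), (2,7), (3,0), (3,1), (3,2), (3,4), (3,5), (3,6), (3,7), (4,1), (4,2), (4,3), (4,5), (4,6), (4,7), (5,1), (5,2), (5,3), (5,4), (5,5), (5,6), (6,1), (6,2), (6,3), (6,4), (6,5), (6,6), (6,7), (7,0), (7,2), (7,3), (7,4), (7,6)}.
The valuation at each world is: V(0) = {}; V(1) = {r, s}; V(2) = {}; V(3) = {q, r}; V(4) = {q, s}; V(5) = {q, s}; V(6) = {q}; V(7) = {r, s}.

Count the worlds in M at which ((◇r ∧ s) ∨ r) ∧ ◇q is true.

Let φ = ((◇r ∧ s) ∨ r) ∧ ◇q. Evaluate φ at each world:
  0 (successors {1, 2, 3, 7}): φ is false.
  1 (successors {0, 2, 3, 4, 5, 6}): φ is true.
  2 (successors {0, 1, 2, 3, 4, 5, 6, 7}): φ is false.
  3 (successors {0, 1, 2, 4, 5, 6, 7}): φ is true.
  4 (successors {1, 2, 3, 5, 6, 7}): φ is true.
  5 (successors {1, 2, 3, 4, 5, 6}): φ is true.
  6 (successors {1, 2, 3, 4, 5, 6, 7}): φ is false.
  7 (successors {0, 2, 3, 4, 6}): φ is true.
For instance, at 1:
  At 1: (◇r ∧ s) ∨ r is true, ◇q is true, so ((◇r ∧ s) ∨ r) ∧ ◇q is true.
    At 1: ◇r ∧ s is true, r is true, so (◇r ∧ s) ∨ r is true.
      At 1: ◇r is true, s is true, so ◇r ∧ s is true.
    At 1: ◇q requires q at some successor in {0, 2, 3, 4, 5, 6}.
      q holds at 3, so ◇q is true at 1.
Satisfying worlds: {1, 3, 4, 5, 7}

5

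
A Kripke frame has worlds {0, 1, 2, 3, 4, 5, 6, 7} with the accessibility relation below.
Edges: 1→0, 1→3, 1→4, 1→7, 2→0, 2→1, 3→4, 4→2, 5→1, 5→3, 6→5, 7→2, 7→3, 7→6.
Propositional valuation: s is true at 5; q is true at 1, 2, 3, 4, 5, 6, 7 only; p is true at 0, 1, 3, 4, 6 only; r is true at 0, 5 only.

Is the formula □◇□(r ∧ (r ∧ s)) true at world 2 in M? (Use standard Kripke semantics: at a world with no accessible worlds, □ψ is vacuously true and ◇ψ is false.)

No

At 2: □◇□(r ∧ (r ∧ s)) requires ◇□(r ∧ (r ∧ s)) at every successor {0, 1}.
  ◇□(r ∧ (r ∧ s)) fails at 0, so □◇□(r ∧ (r ∧ s)) is false at 2.
    At 0: no accessible worlds, so ◇□(r ∧ (r ∧ s)) is false.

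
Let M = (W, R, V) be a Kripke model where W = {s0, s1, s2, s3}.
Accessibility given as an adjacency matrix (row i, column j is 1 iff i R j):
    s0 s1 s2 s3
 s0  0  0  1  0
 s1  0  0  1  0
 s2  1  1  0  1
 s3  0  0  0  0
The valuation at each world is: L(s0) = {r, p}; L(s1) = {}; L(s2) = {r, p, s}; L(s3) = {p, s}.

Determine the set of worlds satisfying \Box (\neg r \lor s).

s0, s1, s3

Recall that \Box ψ holds at a world iff ψ holds at every accessible world, and \Diamond ψ holds iff ψ holds at some accessible world.
Let φ = \Box (\neg r \lor s). Evaluate φ at each world:
  s0 (successors {s2}): φ is true.
  s1 (successors {s2}): φ is true.
  s2 (successors {s0, s1, s3}): φ is false.
  s3 (successors ∅): φ is true.
For instance, at s2:
  At s2: \Box (\neg r \lor s) requires \neg r \lor s at every successor {s0, s1, s3}.
    \neg r \lor s fails at s0, so \Box (\neg r \lor s) is false at s2.
Satisfying worlds: {s0, s1, s3}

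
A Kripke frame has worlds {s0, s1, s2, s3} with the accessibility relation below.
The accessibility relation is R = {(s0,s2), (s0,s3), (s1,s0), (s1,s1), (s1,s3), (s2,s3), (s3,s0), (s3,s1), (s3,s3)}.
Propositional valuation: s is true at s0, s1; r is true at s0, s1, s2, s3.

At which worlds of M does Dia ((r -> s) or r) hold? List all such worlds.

Recall that Dia ψ holds at a world iff ψ holds at some accessible world.
Let φ = Dia ((r -> s) or r). Evaluate φ at each world:
  s0 (successors {s2, s3}): φ is true.
  s1 (successors {s0, s1, s3}): φ is true.
  s2 (successors {s3}): φ is true.
  s3 (successors {s0, s1, s3}): φ is true.
For instance, at s3:
  At s3: Dia ((r -> s) or r) requires (r -> s) or r at some successor in {s0, s1, s3}.
    (r -> s) or r holds at s0, so Dia ((r -> s) or r) is true at s3.
Satisfying worlds: {s0, s1, s2, s3}

s0, s1, s2, s3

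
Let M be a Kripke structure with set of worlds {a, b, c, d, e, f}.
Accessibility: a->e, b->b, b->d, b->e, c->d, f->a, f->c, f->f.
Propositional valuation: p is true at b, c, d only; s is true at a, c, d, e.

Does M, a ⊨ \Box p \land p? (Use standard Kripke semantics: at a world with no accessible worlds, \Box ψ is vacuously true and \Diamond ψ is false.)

No

At a: \Box p is false, p is false, so \Box p \land p is false.
  At a: \Box p requires p at every successor {e}.
    p fails at e, so \Box p is false at a.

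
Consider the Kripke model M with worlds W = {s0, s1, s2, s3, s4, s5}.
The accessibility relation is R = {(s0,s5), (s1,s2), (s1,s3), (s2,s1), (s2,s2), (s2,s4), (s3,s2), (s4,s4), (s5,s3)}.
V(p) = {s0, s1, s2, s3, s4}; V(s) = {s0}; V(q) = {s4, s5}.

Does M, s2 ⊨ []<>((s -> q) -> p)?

Yes

At s2: []<>((s -> q) -> p) requires <>((s -> q) -> p) at every successor {s1, s2, s4}.
    At s1: <>((s -> q) -> p) requires (s -> q) -> p at some successor in {s2, s3}.
      (s -> q) -> p holds at s2, so <>((s -> q) -> p) is true at s1.
    At s2: <>((s -> q) -> p) requires (s -> q) -> p at some successor in {s1, s2, s4}.
      (s -> q) -> p holds at s1, so <>((s -> q) -> p) is true at s2.
    At s4: <>((s -> q) -> p) requires (s -> q) -> p at some successor in {s4}.
      (s -> q) -> p holds at s4, so <>((s -> q) -> p) is true at s4.
So []<>((s -> q) -> p) is true at s2.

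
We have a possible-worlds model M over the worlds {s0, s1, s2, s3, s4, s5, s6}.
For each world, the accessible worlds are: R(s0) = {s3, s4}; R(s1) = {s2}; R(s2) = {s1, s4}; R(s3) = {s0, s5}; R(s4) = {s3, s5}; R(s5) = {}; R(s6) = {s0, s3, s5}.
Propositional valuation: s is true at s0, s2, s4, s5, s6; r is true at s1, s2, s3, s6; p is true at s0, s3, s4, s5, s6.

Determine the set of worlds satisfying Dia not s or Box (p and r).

s0, s2, s4, s5, s6

Let φ = Dia not s or Box (p and r). Evaluate φ at each world:
  s0 (successors {s3, s4}): φ is true.
  s1 (successors {s2}): φ is false.
  s2 (successors {s1, s4}): φ is true.
  s3 (successors {s0, s5}): φ is false.
  s4 (successors {s3, s5}): φ is true.
  s5 (successors ∅): φ is true.
  s6 (successors {s0, s3, s5}): φ is true.
For instance, at s1:
  At s1: Dia not s is false, Box (p and r) is false, so Dia not s or Box (p and r) is false.
    At s1: Dia not s requires not s at some successor in {s2}.
      At s2: not s is false.
    So Dia not s is false at s1.
    At s1: Box (p and r) requires p and r at every successor {s2}.
      p and r fails at s2, so Box (p and r) is false at s1.
Satisfying worlds: {s0, s2, s4, s5, s6}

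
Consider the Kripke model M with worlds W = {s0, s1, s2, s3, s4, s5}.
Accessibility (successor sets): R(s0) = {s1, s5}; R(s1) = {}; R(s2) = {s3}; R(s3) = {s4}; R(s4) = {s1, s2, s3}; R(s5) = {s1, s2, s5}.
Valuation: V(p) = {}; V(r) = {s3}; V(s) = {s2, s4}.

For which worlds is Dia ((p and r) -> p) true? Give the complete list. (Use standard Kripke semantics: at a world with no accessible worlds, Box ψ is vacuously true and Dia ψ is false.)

s0, s2, s3, s4, s5

Let φ = Dia ((p and r) -> p). Evaluate φ at each world:
  s0 (successors {s1, s5}): φ is true.
  s1 (successors ∅): φ is false.
  s2 (successors {s3}): φ is true.
  s3 (successors {s4}): φ is true.
  s4 (successors {s1, s2, s3}): φ is true.
  s5 (successors {s1, s2, s5}): φ is true.
For instance, at s4:
  At s4: Dia ((p and r) -> p) requires (p and r) -> p at some successor in {s1, s2, s3}.
    (p and r) -> p holds at s1, so Dia ((p and r) -> p) is true at s4.
Satisfying worlds: {s0, s2, s3, s4, s5}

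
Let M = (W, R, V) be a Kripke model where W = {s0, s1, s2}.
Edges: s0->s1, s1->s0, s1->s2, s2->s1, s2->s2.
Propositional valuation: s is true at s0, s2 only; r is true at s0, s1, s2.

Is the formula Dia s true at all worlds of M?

No

Let φ = Dia s. Evaluate φ at each world:
  s0 (successors {s1}): φ is false.
  s1 (successors {s0, s2}): φ is true.
  s2 (successors {s1, s2}): φ is true.
Detail at s0 (counterexample):
  At s0: Dia s requires s at some successor in {s1}.
    At s1: s is false.
  So Dia s is false at s0.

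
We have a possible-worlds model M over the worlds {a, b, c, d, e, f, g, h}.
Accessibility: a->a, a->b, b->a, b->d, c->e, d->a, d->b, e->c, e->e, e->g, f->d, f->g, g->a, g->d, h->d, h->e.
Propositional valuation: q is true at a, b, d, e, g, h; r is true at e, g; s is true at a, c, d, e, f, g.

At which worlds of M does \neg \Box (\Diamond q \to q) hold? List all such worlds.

Let φ = \neg \Box (\Diamond q \to q). Evaluate φ at each world:
  a (successors {a, b}): φ is false.
  b (successors {a, d}): φ is false.
  c (successors {e}): φ is false.
  d (successors {a, b}): φ is false.
  e (successors {c, e, g}): φ is true.
  f (successors {d, g}): φ is false.
  g (successors {a, d}): φ is false.
  h (successors {d, e}): φ is false.
For instance, at g:
  At g: \Box (\Diamond q \to q) is true, so \neg \Box (\Diamond q \to q) is false.
    At g: \Box (\Diamond q \to q) requires \Diamond q \to q at every successor {a, d}.
      At a: \Diamond q \to q is true.
      At d: \Diamond q \to q is true.
    So \Box (\Diamond q \to q) is true at g.
Satisfying worlds: {e}

e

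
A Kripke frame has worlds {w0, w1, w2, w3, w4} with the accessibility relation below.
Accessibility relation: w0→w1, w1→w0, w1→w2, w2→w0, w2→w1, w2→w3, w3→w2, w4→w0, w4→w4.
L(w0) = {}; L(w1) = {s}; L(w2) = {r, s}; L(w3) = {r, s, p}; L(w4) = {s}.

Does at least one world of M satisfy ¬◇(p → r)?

No

Recall that ◇ψ holds at a world iff ψ holds at some accessible world.
Let φ = ¬◇(p → r). Evaluate φ at each world:
  w0 (successors {w1}): φ is false.
  w1 (successors {w0, w2}): φ is false.
  w2 (successors {w0, w1, w3}): φ is false.
  w3 (successors {w2}): φ is false.
  w4 (successors {w0, w4}): φ is false.
For instance, at w0:
  At w0: ◇(p → r) is true, so ¬◇(p → r) is false.
    At w0: ◇(p → r) requires p → r at some successor in {w1}.
      p → r holds at w1, so ◇(p → r) is true at w0.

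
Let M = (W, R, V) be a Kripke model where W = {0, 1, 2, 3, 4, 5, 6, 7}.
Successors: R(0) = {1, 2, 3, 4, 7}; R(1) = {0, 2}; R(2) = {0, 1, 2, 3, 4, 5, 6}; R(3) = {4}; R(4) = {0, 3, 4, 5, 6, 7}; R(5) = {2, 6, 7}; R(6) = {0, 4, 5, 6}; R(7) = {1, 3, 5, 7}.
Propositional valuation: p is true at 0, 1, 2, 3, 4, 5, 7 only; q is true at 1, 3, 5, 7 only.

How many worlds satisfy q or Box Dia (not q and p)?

Let φ = q or Box Dia (not q and p). Evaluate φ at each world:
  0 (successors {1, 2, 3, 4, 7}): φ is false.
  1 (successors {0, 2}): φ is true.
  2 (successors {0, 1, 2, 3, 4, 5, 6}): φ is true.
  3 (successors {4}): φ is true.
  4 (successors {0, 3, 4, 5, 6, 7}): φ is false.
  5 (successors {2, 6, 7}): φ is true.
  6 (successors {0, 4, 5, 6}): φ is true.
  7 (successors {1, 3, 5, 7}): φ is true.
For instance, at 0:
  At 0: q is false, Box Dia (not q and p) is false, so q or Box Dia (not q and p) is false.
    At 0: Box Dia (not q and p) requires Dia (not q and p) at every successor {1, 2, 3, 4, 7}.
      Dia (not q and p) fails at 7, so Box Dia (not q and p) is false at 0.
Satisfying worlds: {1, 2, 3, 5, 6, 7}

6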